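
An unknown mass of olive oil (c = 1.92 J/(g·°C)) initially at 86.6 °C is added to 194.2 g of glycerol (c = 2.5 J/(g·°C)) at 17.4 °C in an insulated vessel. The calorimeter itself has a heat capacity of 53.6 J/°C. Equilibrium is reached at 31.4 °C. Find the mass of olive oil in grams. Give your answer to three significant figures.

q_gained = (194.2 × 2.5 + 53.6) × (31.4 − 17.4) = 7547 J
q_lost = m × 1.92 × (86.6 − 31.4) = 105.984 m
m = 7547 / 105.984 = 71.2 g

m = 71.2 g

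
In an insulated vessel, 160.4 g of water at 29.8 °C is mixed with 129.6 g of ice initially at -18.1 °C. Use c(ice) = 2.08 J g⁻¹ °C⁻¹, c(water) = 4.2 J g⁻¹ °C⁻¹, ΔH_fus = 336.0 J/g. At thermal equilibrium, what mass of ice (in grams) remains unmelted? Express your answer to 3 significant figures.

m_ice remaining = 84.4 g

Heat to warm all ice to 0 °C: 129.6×2.08×18.1 = 4879.2 J
Heat released by water cooling to 0 °C: 160.4×4.2×29.8 = 20076 J
20076 J < 4879.2 + 129.6×336.0 = 48424.8 J, so not all ice melts; final T = 0 °C.
Heat left for melting: 20076 − 4879.2 = 15196.8 J
Mass melted = 15196.8 / 336.0 = 45.23 g
Ice remaining = 129.6 − 45.23 = 84.37 g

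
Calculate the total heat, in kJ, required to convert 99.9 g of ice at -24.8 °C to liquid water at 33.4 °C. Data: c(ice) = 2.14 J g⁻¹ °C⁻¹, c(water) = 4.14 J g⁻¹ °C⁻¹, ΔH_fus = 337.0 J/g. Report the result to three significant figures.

q = 52.8 kJ

q1 (heat ice -24.8→0.0 °C): 99.9 × 2.14 × 24.8 = 5302 J
q2 (melt at 0 °C): 99.9 × 337.0 = 33666 J
q3 (heat water 0.0→33.4 °C): 99.9 × 4.14 × 33.4 = 13814 J
Total: 5302 + 33666 + 13814 = 52782 J = 52.8 kJ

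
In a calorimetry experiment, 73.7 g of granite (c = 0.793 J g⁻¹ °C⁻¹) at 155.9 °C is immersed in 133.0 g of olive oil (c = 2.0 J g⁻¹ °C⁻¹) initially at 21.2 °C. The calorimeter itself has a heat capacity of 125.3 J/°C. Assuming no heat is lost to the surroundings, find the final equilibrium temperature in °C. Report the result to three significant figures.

T_f = 38.7 °C

Heat lost by granite = heat gained by olive oil + calorimeter.
(73.7)(0.793)(155.9 − T) = [(133.0)(2.0) + 125.3](T − 21.2)
58.4441 (155.9 − T) = 391.3 (T − 21.2)
9111.4 − 58.4441 T = 391.3 T − 8295.6
17407.0 = 449.7441 T
T = 38.70 °C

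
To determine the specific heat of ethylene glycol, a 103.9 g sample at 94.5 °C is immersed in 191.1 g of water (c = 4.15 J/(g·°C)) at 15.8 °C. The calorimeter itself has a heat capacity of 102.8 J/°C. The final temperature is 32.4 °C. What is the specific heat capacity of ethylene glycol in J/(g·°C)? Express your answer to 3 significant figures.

c = 2.30 J/(g·°C)

q_gained = (191.1 × 4.15 + 102.8) × (32.4 − 15.8) = 14870 J
q_lost = 103.9 × c × (94.5 − 32.4) = 6452.19 c
Set equal: c = 14870 / 6452.19 = 2.30 J/(g·°C)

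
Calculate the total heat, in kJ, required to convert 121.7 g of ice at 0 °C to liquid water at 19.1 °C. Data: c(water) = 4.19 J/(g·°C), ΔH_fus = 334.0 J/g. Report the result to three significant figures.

q1 (melt at 0 °C): 121.7 × 334.0 = 40648 J
q2 (heat water 0.0→19.1 °C): 121.7 × 4.19 × 19.1 = 9740 J
Total: 40648 + 9740 = 50388 J = 50.4 kJ

q = 50.4 kJ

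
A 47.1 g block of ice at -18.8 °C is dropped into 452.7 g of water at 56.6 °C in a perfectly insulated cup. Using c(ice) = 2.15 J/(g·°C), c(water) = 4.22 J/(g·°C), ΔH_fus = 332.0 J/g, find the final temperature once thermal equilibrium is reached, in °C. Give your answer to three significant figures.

Heat to bring ice to 0 °C and melt it: q₁ = 47.1×2.15×18.8 + 47.1×332.0 = 17541 J
Heat the water can supply cooling to 0 °C: 452.7×4.22×56.6 = 108128 J > q₁, so all ice melts.
Energy balance: 452.7×4.22×(56.6 − T) = 17541 + 47.1×4.22×(T − 0)
1910.394(56.6 − T) = 17541 + 198.762 T
108128 − 17541 = 2109.156 T
T = 90587 / 2109.156 = 42.949 °C

T_f = 42.9 °C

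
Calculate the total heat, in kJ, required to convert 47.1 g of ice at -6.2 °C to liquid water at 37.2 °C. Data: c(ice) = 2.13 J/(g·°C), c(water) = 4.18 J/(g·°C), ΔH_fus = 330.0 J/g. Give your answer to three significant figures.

q1 (heat ice -6.2→0.0 °C): 47.1 × 2.13 × 6.2 = 622 J
q2 (melt at 0 °C): 47.1 × 330.0 = 15543 J
q3 (heat water 0.0→37.2 °C): 47.1 × 4.18 × 37.2 = 7324 J
Total: 622 + 15543 + 7324 = 23489 J = 23.5 kJ

q = 23.5 kJ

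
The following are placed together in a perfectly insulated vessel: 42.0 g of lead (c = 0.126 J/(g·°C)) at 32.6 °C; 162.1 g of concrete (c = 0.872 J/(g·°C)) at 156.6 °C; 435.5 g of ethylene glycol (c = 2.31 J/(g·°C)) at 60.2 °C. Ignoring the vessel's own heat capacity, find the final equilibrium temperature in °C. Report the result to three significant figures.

Σ mᵢcᵢ(T − Tᵢ) = 0  ⇒  T = Σ mᵢcᵢTᵢ / Σ mᵢcᵢ
Σ mᵢcᵢ = 42.0×0.126 + 162.1×0.872 + 435.5×2.31 = 1152.6482
Σ mᵢcᵢTᵢ = 5.292×32.6 + 141.3512×156.6 + 1006.005×60.2 = 82870
T = 82870 / 1152.6482 = 71.90 °C

T_f = 71.9 °C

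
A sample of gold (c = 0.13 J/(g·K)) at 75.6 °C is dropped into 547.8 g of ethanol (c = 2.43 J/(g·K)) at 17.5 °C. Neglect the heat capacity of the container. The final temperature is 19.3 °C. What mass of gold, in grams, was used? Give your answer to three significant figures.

m = 327 g

q_gained = (547.8 × 2.43) × (19.3 − 17.5) = 2396 J
q_lost = m × 0.13 × (75.6 − 19.3) = 7.319 m
m = 2396 / 7.319 = 327 g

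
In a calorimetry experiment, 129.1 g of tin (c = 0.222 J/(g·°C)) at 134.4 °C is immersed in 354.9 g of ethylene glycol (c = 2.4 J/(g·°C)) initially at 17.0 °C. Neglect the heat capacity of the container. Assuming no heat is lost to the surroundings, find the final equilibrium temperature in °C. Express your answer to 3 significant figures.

T_f = 20.8 °C

Heat lost by tin = heat gained by ethylene glycol.
(129.1)(0.222)(134.4 − T) = (354.9)(2.4)(T − 17.0)
28.6602 (134.4 − T) = 851.76 (T − 17.0)
3851.9 − 28.6602 T = 851.76 T − 14480
18331.9 = 880.4202 T
T = 20.82 °C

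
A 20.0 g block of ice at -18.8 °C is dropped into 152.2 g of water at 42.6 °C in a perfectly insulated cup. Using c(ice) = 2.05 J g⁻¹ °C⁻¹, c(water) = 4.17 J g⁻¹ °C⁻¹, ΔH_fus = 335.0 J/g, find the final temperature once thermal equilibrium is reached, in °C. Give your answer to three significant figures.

T_f = 27.2 °C

Heat to bring ice to 0 °C and melt it: q₁ = 20.0×2.05×18.8 + 20.0×335.0 = 7470.8 J
Heat the water can supply cooling to 0 °C: 152.2×4.17×42.6 = 27037.1 J > q₁, so all ice melts.
Energy balance: 152.2×4.17×(42.6 − T) = 7470.8 + 20.0×4.17×(T − 0)
634.674(42.6 − T) = 7470.8 + 83.4 T
27037.1 − 7470.8 = 718.074 T
T = 19566.3 / 718.074 = 27.248 °C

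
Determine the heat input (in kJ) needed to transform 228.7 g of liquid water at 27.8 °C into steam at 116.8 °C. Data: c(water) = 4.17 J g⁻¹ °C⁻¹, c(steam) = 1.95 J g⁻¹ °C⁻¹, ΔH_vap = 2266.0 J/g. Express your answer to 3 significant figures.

q = 595 kJ

q1 (heat water 27.8→100.0 °C): 228.7 × 4.17 × 72.2 = 68856 J
q2 (vaporize at 100 °C): 228.7 × 2266.0 = 518234 J
q3 (heat steam 100.0→116.8 °C): 228.7 × 1.95 × 16.8 = 7492 J
Total: 68856 + 518234 + 7492 = 594582 J = 595 kJ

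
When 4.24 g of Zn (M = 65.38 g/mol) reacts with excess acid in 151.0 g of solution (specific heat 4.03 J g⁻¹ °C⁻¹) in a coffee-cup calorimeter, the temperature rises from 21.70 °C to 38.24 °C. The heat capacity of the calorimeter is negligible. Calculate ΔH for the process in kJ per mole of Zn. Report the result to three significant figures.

ΔH = -155 kJ/mol

|ΔT| = |38.24 − 21.70| = 16.54 °C
|q_surr| = (151.0 × 4.03) × 16.54 = 608.53 × 16.54 = 10070 J
n(Zn) = 4.24 / 65.38 = 0.06485 mol
Temperature rose, so q_rxn = −|q_surr| = -10.07 kJ
ΔH = q_rxn / n = -155.3 kJ/mol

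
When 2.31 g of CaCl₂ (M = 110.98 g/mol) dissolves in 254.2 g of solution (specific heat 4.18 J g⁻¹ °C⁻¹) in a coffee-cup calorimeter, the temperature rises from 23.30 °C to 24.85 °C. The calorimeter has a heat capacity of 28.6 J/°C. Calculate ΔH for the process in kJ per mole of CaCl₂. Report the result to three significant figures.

ΔH = -81.3 kJ/mol

|ΔT| = |24.85 − 23.30| = 1.55 °C
|q_surr| = (254.2 × 4.18 + 28.6) × 1.55 = 1091.156 × 1.55 = 1691 J
n(CaCl₂) = 2.31 / 110.98 = 0.02081 mol
Temperature rose, so q_rxn = −|q_surr| = -1.691 kJ
ΔH = q_rxn / n = -81.26 kJ/mol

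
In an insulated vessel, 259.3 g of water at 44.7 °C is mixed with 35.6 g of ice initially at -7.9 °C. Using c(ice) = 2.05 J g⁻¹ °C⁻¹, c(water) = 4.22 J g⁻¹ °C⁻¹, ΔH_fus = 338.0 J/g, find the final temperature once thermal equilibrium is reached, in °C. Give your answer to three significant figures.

T_f = 29.2 °C

Heat to bring ice to 0 °C and melt it: q₁ = 35.6×2.05×7.9 + 35.6×338.0 = 12609 J
Heat the water can supply cooling to 0 °C: 259.3×4.22×44.7 = 48912.8 J > q₁, so all ice melts.
Energy balance: 259.3×4.22×(44.7 − T) = 12609 + 35.6×4.22×(T − 0)
1094.246(44.7 − T) = 12609 + 150.232 T
48912.8 − 12609 = 1244.478 T
T = 36303.8 / 1244.478 = 29.17 °C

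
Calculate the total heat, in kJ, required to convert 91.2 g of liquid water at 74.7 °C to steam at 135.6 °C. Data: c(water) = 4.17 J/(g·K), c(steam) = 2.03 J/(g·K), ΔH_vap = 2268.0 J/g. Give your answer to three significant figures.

q = 223 kJ

q1 (heat water 74.7→100.0 °C): 91.2 × 4.17 × 25.3 = 9622 J
q2 (vaporize at 100 °C): 91.2 × 2268.0 = 206842 J
q3 (heat steam 100.0→135.6 °C): 91.2 × 2.03 × 35.6 = 6591 J
Total: 9622 + 206842 + 6591 = 223055 J = 223 kJ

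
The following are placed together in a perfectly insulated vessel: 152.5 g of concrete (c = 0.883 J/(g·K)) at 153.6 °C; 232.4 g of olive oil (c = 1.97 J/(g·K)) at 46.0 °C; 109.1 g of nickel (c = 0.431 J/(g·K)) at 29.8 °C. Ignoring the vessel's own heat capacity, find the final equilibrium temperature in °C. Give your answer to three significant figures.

Σ mᵢcᵢ(T − Tᵢ) = 0  ⇒  T = Σ mᵢcᵢTᵢ / Σ mᵢcᵢ
Σ mᵢcᵢ = 152.5×0.883 + 232.4×1.97 + 109.1×0.431 = 639.5076
Σ mᵢcᵢTᵢ = 134.6575×153.6 + 457.828×46.0 + 47.0221×29.8 = 43145
T = 43145 / 639.5076 = 67.47 °C

T_f = 67.5 °C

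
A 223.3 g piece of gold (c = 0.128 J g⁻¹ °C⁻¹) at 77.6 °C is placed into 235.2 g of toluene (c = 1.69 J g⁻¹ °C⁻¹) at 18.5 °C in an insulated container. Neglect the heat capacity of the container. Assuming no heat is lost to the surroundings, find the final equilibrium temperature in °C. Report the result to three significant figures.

Heat lost by gold = heat gained by toluene.
(223.3)(0.128)(77.6 − T) = (235.2)(1.69)(T − 18.5)
28.5824 (77.6 − T) = 397.488 (T − 18.5)
2218.0 − 28.5824 T = 397.488 T − 7353.5
9571.5 = 426.0704 T
T = 22.46 °C

T_f = 22.5 °C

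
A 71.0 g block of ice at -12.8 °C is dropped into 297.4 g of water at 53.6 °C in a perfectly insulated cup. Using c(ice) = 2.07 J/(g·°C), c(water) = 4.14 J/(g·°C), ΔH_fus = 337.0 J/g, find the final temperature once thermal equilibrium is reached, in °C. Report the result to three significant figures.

T_f = 26.3 °C

Heat to bring ice to 0 °C and melt it: q₁ = 71.0×2.07×12.8 + 71.0×337.0 = 25808 J
Heat the water can supply cooling to 0 °C: 297.4×4.14×53.6 = 65994.2 J > q₁, so all ice melts.
Energy balance: 297.4×4.14×(53.6 − T) = 25808 + 71.0×4.14×(T − 0)
1231.236(53.6 − T) = 25808 + 293.94 T
65994.2 − 25808 = 1525.176 T
T = 40186.2 / 1525.176 = 26.349 °C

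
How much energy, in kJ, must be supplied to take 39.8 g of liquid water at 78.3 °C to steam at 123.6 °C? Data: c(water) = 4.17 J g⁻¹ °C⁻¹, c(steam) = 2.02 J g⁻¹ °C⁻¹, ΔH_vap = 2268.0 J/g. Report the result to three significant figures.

q1 (heat water 78.3→100.0 °C): 39.8 × 4.17 × 21.7 = 3601 J
q2 (vaporize at 100 °C): 39.8 × 2268.0 = 90266 J
q3 (heat steam 100.0→123.6 °C): 39.8 × 2.02 × 23.6 = 1897 J
Total: 3601 + 90266 + 1897 = 95764 J = 95.8 kJ

q = 95.8 kJ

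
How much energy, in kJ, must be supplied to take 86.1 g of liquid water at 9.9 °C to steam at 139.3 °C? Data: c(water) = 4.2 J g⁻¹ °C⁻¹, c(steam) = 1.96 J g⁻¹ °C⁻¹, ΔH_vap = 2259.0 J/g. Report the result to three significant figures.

q1 (heat water 9.9→100.0 °C): 86.1 × 4.2 × 90.1 = 32582 J
q2 (vaporize at 100 °C): 86.1 × 2259.0 = 194500 J
q3 (heat steam 100.0→139.3 °C): 86.1 × 1.96 × 39.3 = 6632 J
Total: 32582 + 194500 + 6632 = 233714 J = 234 kJ

q = 234 kJ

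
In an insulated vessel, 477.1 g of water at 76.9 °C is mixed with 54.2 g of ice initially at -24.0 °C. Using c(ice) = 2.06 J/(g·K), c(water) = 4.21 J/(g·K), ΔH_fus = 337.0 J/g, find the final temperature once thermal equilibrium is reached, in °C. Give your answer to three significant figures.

Heat to bring ice to 0 °C and melt it: q₁ = 54.2×2.06×24.0 + 54.2×337.0 = 20945 J
Heat the water can supply cooling to 0 °C: 477.1×4.21×76.9 = 154461 J > q₁, so all ice melts.
Energy balance: 477.1×4.21×(76.9 − T) = 20945 + 54.2×4.21×(T − 0)
2008.591(76.9 − T) = 20945 + 228.182 T
154461 − 20945 = 2236.773 T
T = 133516 / 2236.773 = 59.69 °C

T_f = 59.7 °C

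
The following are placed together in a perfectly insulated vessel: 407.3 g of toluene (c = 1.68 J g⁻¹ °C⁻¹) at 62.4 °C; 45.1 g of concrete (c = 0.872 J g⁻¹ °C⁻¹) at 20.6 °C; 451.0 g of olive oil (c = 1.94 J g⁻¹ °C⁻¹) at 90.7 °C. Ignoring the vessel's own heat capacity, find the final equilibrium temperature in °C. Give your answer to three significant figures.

Σ mᵢcᵢ(T − Tᵢ) = 0  ⇒  T = Σ mᵢcᵢTᵢ / Σ mᵢcᵢ
Σ mᵢcᵢ = 407.3×1.68 + 45.1×0.872 + 451.0×1.94 = 1598.5312
Σ mᵢcᵢTᵢ = 684.264×62.4 + 39.3272×20.6 + 874.94×90.7 = 122870
T = 122870 / 1598.5312 = 76.86 °C

T_f = 76.9 °C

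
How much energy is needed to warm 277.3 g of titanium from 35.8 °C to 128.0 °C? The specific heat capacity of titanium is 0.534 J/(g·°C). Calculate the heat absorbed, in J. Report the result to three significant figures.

q = m c ΔT = 277.3 × 0.534 × (128.0 − 35.8)
q = 277.3 × 0.534 × 92.2 = 13650 J

q = 13700 J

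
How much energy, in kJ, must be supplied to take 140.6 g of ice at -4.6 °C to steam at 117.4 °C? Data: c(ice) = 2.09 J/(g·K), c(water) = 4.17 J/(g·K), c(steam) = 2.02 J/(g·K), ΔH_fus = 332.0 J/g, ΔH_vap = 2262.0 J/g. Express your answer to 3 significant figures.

q1 (heat ice -4.6→0.0 °C): 140.6 × 2.09 × 4.6 = 1352 J
q2 (melt at 0 °C): 140.6 × 332.0 = 46679 J
q3 (heat water 0.0→100.0 °C): 140.6 × 4.17 × 100.0 = 58630 J
q4 (vaporize at 100 °C): 140.6 × 2262.0 = 318037 J
q5 (heat steam 100.0→117.4 °C): 140.6 × 2.02 × 17.4 = 4942 J
Total: 1352 + 46679 + 58630 + 318037 + 4942 = 429640 J = 430 kJ

q = 430 kJ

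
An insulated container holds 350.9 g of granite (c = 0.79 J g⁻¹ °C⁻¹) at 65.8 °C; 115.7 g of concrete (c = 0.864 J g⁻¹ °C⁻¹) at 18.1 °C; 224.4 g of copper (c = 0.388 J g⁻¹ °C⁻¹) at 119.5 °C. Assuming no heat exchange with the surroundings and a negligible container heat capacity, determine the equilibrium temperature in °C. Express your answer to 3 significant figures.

Σ mᵢcᵢ(T − Tᵢ) = 0  ⇒  T = Σ mᵢcᵢTᵢ / Σ mᵢcᵢ
Σ mᵢcᵢ = 350.9×0.79 + 115.7×0.864 + 224.4×0.388 = 464.2430
Σ mᵢcᵢTᵢ = 277.211×65.8 + 99.9648×18.1 + 87.0672×119.5 = 30454
T = 30454 / 464.2430 = 65.60 °C

T_f = 65.6 °C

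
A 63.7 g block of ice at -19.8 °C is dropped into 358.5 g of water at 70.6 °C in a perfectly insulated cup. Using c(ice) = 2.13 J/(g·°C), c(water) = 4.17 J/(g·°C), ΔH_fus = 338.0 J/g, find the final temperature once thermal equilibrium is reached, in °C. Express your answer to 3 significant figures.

T_f = 46.2 °C

Heat to bring ice to 0 °C and melt it: q₁ = 63.7×2.13×19.8 + 63.7×338.0 = 24217 J
Heat the water can supply cooling to 0 °C: 358.5×4.17×70.6 = 105543 J > q₁, so all ice melts.
Energy balance: 358.5×4.17×(70.6 − T) = 24217 + 63.7×4.17×(T − 0)
1494.945(70.6 − T) = 24217 + 265.629 T
105543 − 24217 = 1760.574 T
T = 81326 / 1760.574 = 46.19 °C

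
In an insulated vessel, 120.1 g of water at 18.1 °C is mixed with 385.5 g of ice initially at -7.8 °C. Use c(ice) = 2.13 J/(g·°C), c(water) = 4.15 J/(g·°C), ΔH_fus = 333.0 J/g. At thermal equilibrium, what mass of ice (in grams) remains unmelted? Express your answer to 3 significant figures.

Heat to warm all ice to 0 °C: 385.5×2.13×7.8 = 6404.7 J
Heat released by water cooling to 0 °C: 120.1×4.15×18.1 = 9021.3 J
9021.3 J < 6404.7 + 385.5×333.0 = 134776.2 J, so not all ice melts; final T = 0 °C.
Heat left for melting: 9021.3 − 6404.7 = 2616.6 J
Mass melted = 2616.6 / 333.0 = 7.858 g
Ice remaining = 385.5 − 7.858 = 377.642 g

m_ice remaining = 378 g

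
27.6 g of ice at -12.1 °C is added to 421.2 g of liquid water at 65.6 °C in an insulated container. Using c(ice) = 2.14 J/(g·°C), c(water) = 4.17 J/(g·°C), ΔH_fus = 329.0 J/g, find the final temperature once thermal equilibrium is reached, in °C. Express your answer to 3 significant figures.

Heat to bring ice to 0 °C and melt it: q₁ = 27.6×2.14×12.1 + 27.6×329.0 = 9795.1 J
Heat the water can supply cooling to 0 °C: 421.2×4.17×65.6 = 115220 J > q₁, so all ice melts.
Energy balance: 421.2×4.17×(65.6 − T) = 9795.1 + 27.6×4.17×(T − 0)
1756.404(65.6 − T) = 9795.1 + 115.092 T
115220 − 9795.1 = 1871.496 T
T = 105424.9 / 1871.496 = 56.33 °C

T_f = 56.3 °C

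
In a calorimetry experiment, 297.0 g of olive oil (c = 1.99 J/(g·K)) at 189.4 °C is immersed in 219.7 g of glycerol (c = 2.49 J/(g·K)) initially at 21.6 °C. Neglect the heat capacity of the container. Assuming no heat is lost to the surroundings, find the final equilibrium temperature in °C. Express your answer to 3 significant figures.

T_f = 109 °C

Heat lost by olive oil = heat gained by glycerol.
(297.0)(1.99)(189.4 − T) = (219.7)(2.49)(T − 21.6)
591.03 (189.4 − T) = 547.053 (T − 21.6)
111940 − 591.03 T = 547.053 T − 11816
123756 = 1138.083 T
T = 108.7 °C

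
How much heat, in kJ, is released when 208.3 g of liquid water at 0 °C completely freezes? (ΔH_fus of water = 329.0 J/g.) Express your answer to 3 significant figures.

q = m × ΔH_fus = 208.3 × 329.0 = 68530 J = 68.5 kJ

q = 68.5 kJ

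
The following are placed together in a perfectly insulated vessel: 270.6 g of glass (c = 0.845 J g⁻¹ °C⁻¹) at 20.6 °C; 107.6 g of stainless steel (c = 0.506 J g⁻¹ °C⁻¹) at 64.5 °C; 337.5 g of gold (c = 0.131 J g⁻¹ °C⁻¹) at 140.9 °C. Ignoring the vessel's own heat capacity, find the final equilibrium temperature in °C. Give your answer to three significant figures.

Σ mᵢcᵢ(T − Tᵢ) = 0  ⇒  T = Σ mᵢcᵢTᵢ / Σ mᵢcᵢ
Σ mᵢcᵢ = 270.6×0.845 + 107.6×0.506 + 337.5×0.131 = 327.3151
Σ mᵢcᵢTᵢ = 228.657×20.6 + 54.4456×64.5 + 44.2125×140.9 = 14452
T = 14452 / 327.3151 = 44.15 °C

T_f = 44.2 °C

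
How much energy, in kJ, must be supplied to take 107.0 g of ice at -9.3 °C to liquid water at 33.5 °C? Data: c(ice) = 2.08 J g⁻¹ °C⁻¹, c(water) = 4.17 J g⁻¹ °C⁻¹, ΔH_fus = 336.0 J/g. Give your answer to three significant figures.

q1 (heat ice -9.3→0.0 °C): 107.0 × 2.08 × 9.3 = 2070 J
q2 (melt at 0 °C): 107.0 × 336.0 = 35952 J
q3 (heat water 0.0→33.5 °C): 107.0 × 4.17 × 33.5 = 14947 J
Total: 2070 + 35952 + 14947 = 52969 J = 53.0 kJ

q = 53.0 kJ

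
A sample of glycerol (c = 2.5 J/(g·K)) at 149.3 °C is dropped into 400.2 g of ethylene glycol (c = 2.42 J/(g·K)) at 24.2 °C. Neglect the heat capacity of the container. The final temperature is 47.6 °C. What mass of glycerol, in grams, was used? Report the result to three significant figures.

q_gained = (400.2 × 2.42) × (47.6 − 24.2) = 22660 J
q_lost = m × 2.5 × (149.3 − 47.6) = 254.25 m
m = 22660 / 254.25 = 89.1 g

m = 89.1 g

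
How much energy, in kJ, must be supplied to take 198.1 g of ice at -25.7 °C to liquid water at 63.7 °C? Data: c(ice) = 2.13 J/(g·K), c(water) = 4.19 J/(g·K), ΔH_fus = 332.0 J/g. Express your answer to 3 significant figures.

q = 129 kJ

q1 (heat ice -25.7→0.0 °C): 198.1 × 2.13 × 25.7 = 10844 J
q2 (melt at 0 °C): 198.1 × 332.0 = 65769 J
q3 (heat water 0.0→63.7 °C): 198.1 × 4.19 × 63.7 = 52873 J
Total: 10844 + 65769 + 52873 = 129486 J = 129 kJ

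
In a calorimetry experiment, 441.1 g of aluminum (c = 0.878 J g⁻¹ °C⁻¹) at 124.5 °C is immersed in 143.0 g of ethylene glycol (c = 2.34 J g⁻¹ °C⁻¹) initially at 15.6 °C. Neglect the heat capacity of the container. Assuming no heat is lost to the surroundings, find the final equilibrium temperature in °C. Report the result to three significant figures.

Heat lost by aluminum = heat gained by ethylene glycol.
(441.1)(0.878)(124.5 − T) = (143.0)(2.34)(T − 15.6)
387.2858 (124.5 − T) = 334.62 (T − 15.6)
48217 − 387.2858 T = 334.62 T − 5220.1
53437.1 = 721.9058 T
T = 74.02 °C

T_f = 74.0 °C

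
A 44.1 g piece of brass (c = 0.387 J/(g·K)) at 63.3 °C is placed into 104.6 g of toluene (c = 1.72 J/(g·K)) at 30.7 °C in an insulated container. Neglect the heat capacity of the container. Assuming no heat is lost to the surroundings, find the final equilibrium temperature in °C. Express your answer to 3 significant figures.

Heat lost by brass = heat gained by toluene.
(44.1)(0.387)(63.3 − T) = (104.6)(1.72)(T − 30.7)
17.0667 (63.3 − T) = 179.912 (T − 30.7)
1080.3 − 17.0667 T = 179.912 T − 5523.3
6603.6 = 196.9787 T
T = 33.52 °C

T_f = 33.5 °C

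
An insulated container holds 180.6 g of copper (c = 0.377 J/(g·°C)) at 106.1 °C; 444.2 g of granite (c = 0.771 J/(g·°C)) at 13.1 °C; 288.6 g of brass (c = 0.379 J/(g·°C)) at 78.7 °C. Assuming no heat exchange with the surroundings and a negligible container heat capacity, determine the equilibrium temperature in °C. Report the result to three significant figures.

Σ mᵢcᵢ(T − Tᵢ) = 0  ⇒  T = Σ mᵢcᵢTᵢ / Σ mᵢcᵢ
Σ mᵢcᵢ = 180.6×0.377 + 444.2×0.771 + 288.6×0.379 = 519.9438
Σ mᵢcᵢTᵢ = 68.0862×106.1 + 342.4782×13.1 + 109.3794×78.7 = 20319
T = 20319 / 519.9438 = 39.08 °C

T_f = 39.1 °C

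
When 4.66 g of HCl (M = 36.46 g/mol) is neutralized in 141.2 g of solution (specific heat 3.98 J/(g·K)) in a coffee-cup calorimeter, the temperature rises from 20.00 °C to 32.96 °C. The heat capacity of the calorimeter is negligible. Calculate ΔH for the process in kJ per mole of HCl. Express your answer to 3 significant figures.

ΔH = -57.0 kJ/mol

|ΔT| = |32.96 − 20.00| = 12.96 °C
|q_surr| = (141.2 × 3.98) × 12.96 = 561.976 × 12.96 = 7283 J
n(HCl) = 4.66 / 36.46 = 0.1278 mol
Temperature rose, so q_rxn = −|q_surr| = -7.283 kJ
ΔH = q_rxn / n = -56.99 kJ/mol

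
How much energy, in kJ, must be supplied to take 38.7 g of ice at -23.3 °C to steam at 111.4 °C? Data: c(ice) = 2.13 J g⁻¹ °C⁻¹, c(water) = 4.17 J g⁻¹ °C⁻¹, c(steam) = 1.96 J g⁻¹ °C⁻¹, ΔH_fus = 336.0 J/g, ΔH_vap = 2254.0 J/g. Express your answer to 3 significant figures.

q = 119 kJ

q1 (heat ice -23.3→0.0 °C): 38.7 × 2.13 × 23.3 = 1921 J
q2 (melt at 0 °C): 38.7 × 336.0 = 13003 J
q3 (heat water 0.0→100.0 °C): 38.7 × 4.17 × 100.0 = 16138 J
q4 (vaporize at 100 °C): 38.7 × 2254.0 = 87230 J
q5 (heat steam 100.0→111.4 °C): 38.7 × 1.96 × 11.4 = 865 J
Total: 1921 + 13003 + 16138 + 87230 + 865 = 119157 J = 119 kJ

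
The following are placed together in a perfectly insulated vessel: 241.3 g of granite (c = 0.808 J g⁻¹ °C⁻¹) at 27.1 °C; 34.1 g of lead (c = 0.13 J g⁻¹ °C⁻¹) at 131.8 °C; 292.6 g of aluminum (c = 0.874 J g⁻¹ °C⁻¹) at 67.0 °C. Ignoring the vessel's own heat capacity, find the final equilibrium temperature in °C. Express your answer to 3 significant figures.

Σ mᵢcᵢ(T − Tᵢ) = 0  ⇒  T = Σ mᵢcᵢTᵢ / Σ mᵢcᵢ
Σ mᵢcᵢ = 241.3×0.808 + 34.1×0.13 + 292.6×0.874 = 455.1358
Σ mᵢcᵢTᵢ = 194.9704×27.1 + 4.433×131.8 + 255.7324×67.0 = 23002
T = 23002 / 455.1358 = 50.54 °C

T_f = 50.5 °C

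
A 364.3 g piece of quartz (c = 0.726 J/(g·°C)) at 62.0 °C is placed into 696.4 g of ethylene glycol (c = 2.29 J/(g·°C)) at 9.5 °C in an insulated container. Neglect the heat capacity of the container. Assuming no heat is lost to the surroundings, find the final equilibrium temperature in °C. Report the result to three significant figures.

T_f = 17.0 °C

Heat lost by quartz = heat gained by ethylene glycol.
(364.3)(0.726)(62.0 − T) = (696.4)(2.29)(T − 9.5)
264.4818 (62.0 − T) = 1594.756 (T − 9.5)
16398 − 264.4818 T = 1594.756 T − 15150
31548 = 1859.2378 T
T = 16.97 °C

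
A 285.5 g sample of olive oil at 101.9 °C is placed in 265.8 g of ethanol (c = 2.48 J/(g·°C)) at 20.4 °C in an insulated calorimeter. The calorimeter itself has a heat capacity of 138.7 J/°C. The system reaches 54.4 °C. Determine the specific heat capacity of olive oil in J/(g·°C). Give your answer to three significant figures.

c = 2.00 J/(g·°C)

q_gained = (265.8 × 2.48 + 138.7) × (54.4 − 20.4) = 27130 J
q_lost = 285.5 × c × (101.9 − 54.4) = 13561.25 c
Set equal: c = 27130 / 13561.25 = 2.00 J/(g·°C)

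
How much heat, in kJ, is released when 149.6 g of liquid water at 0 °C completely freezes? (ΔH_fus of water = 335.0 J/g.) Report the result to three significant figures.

q = m × ΔH_fus = 149.6 × 335.0 = 50120 J = 50.1 kJ

q = 50.1 kJ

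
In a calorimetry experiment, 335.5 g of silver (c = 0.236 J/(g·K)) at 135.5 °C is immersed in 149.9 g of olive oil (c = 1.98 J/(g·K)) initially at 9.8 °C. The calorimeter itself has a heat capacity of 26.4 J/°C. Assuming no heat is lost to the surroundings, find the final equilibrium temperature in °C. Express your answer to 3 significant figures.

T_f = 34.5 °C

Heat lost by silver = heat gained by olive oil + calorimeter.
(335.5)(0.236)(135.5 − T) = [(149.9)(1.98) + 26.4](T − 9.8)
79.178 (135.5 − T) = 323.202 (T − 9.8)
10729 − 79.178 T = 323.202 T − 3167.4
13896.4 = 402.380 T
T = 34.54 °C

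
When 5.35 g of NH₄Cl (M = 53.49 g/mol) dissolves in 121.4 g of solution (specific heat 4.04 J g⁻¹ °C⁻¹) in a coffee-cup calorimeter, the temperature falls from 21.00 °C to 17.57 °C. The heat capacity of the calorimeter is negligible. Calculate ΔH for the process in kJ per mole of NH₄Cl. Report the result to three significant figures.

|ΔT| = |17.57 − 21.00| = 3.43 °C
|q_surr| = (121.4 × 4.04) × 3.43 = 490.456 × 3.43 = 1682 J
n(NH₄Cl) = 5.35 / 53.49 = 0.1000 mol
Temperature fell, so q_rxn = +|q_surr| = 1.682 kJ
ΔH = q_rxn / n = 16.82 kJ/mol

ΔH = 16.8 kJ/mol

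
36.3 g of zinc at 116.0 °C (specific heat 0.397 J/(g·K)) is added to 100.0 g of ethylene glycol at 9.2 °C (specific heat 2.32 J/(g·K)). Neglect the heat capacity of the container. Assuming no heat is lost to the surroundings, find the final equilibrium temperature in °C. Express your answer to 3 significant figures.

Heat lost by zinc = heat gained by ethylene glycol.
(36.3)(0.397)(116.0 − T) = (100.0)(2.32)(T − 9.2)
14.4111 (116.0 − T) = 232 (T − 9.2)
1671.7 − 14.4111 T = 232 T − 2134.4
3806.1 = 246.4111 T
T = 15.446 °C

T_f = 15.4 °C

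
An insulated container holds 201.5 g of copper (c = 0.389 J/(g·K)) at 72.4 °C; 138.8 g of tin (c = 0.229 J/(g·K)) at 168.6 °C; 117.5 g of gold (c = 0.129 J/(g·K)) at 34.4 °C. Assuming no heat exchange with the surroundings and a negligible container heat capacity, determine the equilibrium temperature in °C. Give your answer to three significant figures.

Σ mᵢcᵢ(T − Tᵢ) = 0  ⇒  T = Σ mᵢcᵢTᵢ / Σ mᵢcᵢ
Σ mᵢcᵢ = 201.5×0.389 + 138.8×0.229 + 117.5×0.129 = 125.3262
Σ mᵢcᵢTᵢ = 78.3835×72.4 + 31.7852×168.6 + 15.1575×34.4 = 11555
T = 11555 / 125.3262 = 92.20 °C

T_f = 92.2 °C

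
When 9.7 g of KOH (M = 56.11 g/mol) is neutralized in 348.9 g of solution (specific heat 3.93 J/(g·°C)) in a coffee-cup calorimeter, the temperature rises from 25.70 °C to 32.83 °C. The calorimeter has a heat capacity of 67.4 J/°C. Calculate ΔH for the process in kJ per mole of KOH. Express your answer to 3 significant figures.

ΔH = -59.3 kJ/mol

|ΔT| = |32.83 − 25.70| = 7.13 °C
|q_surr| = (348.9 × 3.93 + 67.4) × 7.13 = 1438.577 × 7.13 = 10260 J
n(KOH) = 9.7 / 56.11 = 0.1729 mol
Temperature rose, so q_rxn = −|q_surr| = -10.26 kJ
ΔH = q_rxn / n = -59.34 kJ/mol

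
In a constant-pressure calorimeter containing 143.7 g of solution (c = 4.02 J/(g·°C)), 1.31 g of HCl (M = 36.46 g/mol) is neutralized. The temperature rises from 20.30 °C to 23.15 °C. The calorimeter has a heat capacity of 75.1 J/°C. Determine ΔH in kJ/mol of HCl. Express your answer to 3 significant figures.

ΔH = -51.8 kJ/mol

|ΔT| = |23.15 − 20.30| = 2.85 °C
|q_surr| = (143.7 × 4.02 + 75.1) × 2.85 = 652.774 × 2.85 = 1860 J
n(HCl) = 1.31 / 36.46 = 0.03593 mol
Temperature rose, so q_rxn = −|q_surr| = -1.860 kJ
ΔH = q_rxn / n = -51.77 kJ/mol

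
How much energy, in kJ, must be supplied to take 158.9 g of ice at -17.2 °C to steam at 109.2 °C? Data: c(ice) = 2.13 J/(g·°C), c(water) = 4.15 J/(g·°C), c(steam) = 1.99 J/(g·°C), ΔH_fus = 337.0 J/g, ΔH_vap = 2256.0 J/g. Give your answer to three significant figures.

q1 (heat ice -17.2→0.0 °C): 158.9 × 2.13 × 17.2 = 5821 J
q2 (melt at 0 °C): 158.9 × 337.0 = 53549 J
q3 (heat water 0.0→100.0 °C): 158.9 × 4.15 × 100.0 = 65944 J
q4 (vaporize at 100 °C): 158.9 × 2256.0 = 358478 J
q5 (heat steam 100.0→109.2 °C): 158.9 × 1.99 × 9.2 = 2909 J
Total: 5821 + 53549 + 65944 + 358478 + 2909 = 486701 J = 487 kJ

q = 487 kJ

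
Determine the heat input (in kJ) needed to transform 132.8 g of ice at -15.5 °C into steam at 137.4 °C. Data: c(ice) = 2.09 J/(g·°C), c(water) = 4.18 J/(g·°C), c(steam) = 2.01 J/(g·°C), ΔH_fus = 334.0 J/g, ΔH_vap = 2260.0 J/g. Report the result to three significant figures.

q = 414 kJ

q1 (heat ice -15.5→0.0 °C): 132.8 × 2.09 × 15.5 = 4302 J
q2 (melt at 0 °C): 132.8 × 334.0 = 44355 J
q3 (heat water 0.0→100.0 °C): 132.8 × 4.18 × 100.0 = 55510 J
q4 (vaporize at 100 °C): 132.8 × 2260.0 = 300128 J
q5 (heat steam 100.0→137.4 °C): 132.8 × 2.01 × 37.4 = 9983 J
Total: 4302 + 44355 + 55510 + 300128 + 9983 = 414278 J = 414 kJ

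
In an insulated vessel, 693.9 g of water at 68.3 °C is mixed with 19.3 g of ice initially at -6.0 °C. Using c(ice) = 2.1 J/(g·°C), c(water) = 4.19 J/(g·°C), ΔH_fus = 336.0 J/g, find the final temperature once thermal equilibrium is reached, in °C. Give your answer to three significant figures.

T_f = 64.2 °C

Heat to bring ice to 0 °C and melt it: q₁ = 19.3×2.1×6.0 + 19.3×336.0 = 6728.0 J
Heat the water can supply cooling to 0 °C: 693.9×4.19×68.3 = 198578 J > q₁, so all ice melts.
Energy balance: 693.9×4.19×(68.3 − T) = 6728.0 + 19.3×4.19×(T − 0)
2907.441(68.3 − T) = 6728.0 + 80.867 T
198578 − 6728.0 = 2988.308 T
T = 191850.0 / 2988.308 = 64.20 °C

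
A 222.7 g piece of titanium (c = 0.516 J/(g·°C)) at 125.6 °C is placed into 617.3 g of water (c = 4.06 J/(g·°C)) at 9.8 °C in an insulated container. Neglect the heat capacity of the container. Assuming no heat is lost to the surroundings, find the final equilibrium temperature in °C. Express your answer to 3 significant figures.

Heat lost by titanium = heat gained by water.
(222.7)(0.516)(125.6 − T) = (617.3)(4.06)(T − 9.8)
114.9132 (125.6 − T) = 2506.238 (T − 9.8)
14433 − 114.9132 T = 2506.238 T − 24561
38994 = 2621.1512 T
T = 14.88 °C

T_f = 14.9 °C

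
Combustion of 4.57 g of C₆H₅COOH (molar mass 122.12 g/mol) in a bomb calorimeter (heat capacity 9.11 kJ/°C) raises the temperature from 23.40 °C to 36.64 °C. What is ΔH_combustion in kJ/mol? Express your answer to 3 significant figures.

ΔT = 36.64 − 23.40 = 13.24 °C
q_cal = C_cal × ΔT = 9.11 × 13.24 = 120.6164 kJ
n = 4.57 / 122.12 = 0.03742 mol
q_rxn = −q_cal = -120.6164 kJ
ΔH = -120.6164 / 0.03742 = -3223 kJ/mol

ΔH = -3220 kJ/mol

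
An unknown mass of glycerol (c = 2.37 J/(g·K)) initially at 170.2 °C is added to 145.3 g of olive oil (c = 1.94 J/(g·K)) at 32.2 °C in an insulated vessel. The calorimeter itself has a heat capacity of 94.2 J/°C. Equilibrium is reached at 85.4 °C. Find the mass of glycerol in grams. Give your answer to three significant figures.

m = 99.6 g

q_gained = (145.3 × 1.94 + 94.2) × (85.4 − 32.2) = 20010 J
q_lost = m × 2.37 × (170.2 − 85.4) = 200.976 m
m = 20010 / 200.976 = 99.6 g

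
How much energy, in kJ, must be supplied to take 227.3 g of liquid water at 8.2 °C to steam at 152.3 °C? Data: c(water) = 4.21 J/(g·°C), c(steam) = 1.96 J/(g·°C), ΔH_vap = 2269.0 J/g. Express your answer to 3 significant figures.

q1 (heat water 8.2→100.0 °C): 227.3 × 4.21 × 91.8 = 87846 J
q2 (vaporize at 100 °C): 227.3 × 2269.0 = 515744 J
q3 (heat steam 100.0→152.3 °C): 227.3 × 1.96 × 52.3 = 23300 J
Total: 87846 + 515744 + 23300 = 626890 J = 627 kJ

q = 627 kJ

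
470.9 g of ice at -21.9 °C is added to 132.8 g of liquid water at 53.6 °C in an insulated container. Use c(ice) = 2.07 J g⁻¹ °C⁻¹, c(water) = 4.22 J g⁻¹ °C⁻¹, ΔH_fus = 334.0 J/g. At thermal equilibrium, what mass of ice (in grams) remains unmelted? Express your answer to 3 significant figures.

Heat to warm all ice to 0 °C: 470.9×2.07×21.9 = 21347 J
Heat released by water cooling to 0 °C: 132.8×4.22×53.6 = 30038 J
30038 J < 21347 + 470.9×334.0 = 178627.6 J, so not all ice melts; final T = 0 °C.
Heat left for melting: 30038 − 21347 = 8691 J
Mass melted = 8691 / 334.0 = 26.02 g
Ice remaining = 470.9 − 26.02 = 444.88 g

m_ice remaining = 445 g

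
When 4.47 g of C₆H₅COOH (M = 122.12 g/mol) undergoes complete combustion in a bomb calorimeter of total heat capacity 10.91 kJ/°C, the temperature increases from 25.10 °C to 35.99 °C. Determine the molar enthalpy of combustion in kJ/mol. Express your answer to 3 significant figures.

ΔT = 35.99 − 25.10 = 10.89 °C
q_cal = C_cal × ΔT = 10.91 × 10.89 = 118.8099 kJ
n = 4.47 / 122.12 = 0.03660 mol
q_rxn = −q_cal = -118.8099 kJ
ΔH = -118.8099 / 0.03660 = -3246 kJ/mol

ΔH = -3250 kJ/mol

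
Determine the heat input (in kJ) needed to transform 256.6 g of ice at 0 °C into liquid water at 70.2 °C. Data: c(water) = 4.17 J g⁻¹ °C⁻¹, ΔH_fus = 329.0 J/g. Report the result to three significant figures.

q1 (melt at 0 °C): 256.6 × 329.0 = 84421 J
q2 (heat water 0.0→70.2 °C): 256.6 × 4.17 × 70.2 = 75116 J
Total: 84421 + 75116 = 159537 J = 160 kJ

q = 160 kJ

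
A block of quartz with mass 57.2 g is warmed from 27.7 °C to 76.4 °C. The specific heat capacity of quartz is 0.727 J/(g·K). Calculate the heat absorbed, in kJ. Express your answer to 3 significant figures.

q = m c ΔT = 57.2 × 0.727 × (76.4 − 27.7)
q = 57.2 × 0.727 × 48.7 = 2025 J = 2.03 kJ

q = 2.03 kJ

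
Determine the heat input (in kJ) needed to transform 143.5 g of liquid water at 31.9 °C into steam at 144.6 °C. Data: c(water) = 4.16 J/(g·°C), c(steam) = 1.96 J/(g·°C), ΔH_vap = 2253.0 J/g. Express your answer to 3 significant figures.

q = 377 kJ

q1 (heat water 31.9→100.0 °C): 143.5 × 4.16 × 68.1 = 40653 J
q2 (vaporize at 100 °C): 143.5 × 2253.0 = 323306 J
q3 (heat steam 100.0→144.6 °C): 143.5 × 1.96 × 44.6 = 12544 J
Total: 40653 + 323306 + 12544 = 376503 J = 377 kJ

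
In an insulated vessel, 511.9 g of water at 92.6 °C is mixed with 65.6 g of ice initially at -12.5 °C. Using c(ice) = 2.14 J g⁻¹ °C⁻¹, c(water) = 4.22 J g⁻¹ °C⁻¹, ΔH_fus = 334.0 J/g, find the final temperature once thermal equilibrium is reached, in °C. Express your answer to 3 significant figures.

Heat to bring ice to 0 °C and melt it: q₁ = 65.6×2.14×12.5 + 65.6×334.0 = 23665 J
Heat the water can supply cooling to 0 °C: 511.9×4.22×92.6 = 200036 J > q₁, so all ice melts.
Energy balance: 511.9×4.22×(92.6 − T) = 23665 + 65.6×4.22×(T − 0)
2160.218(92.6 − T) = 23665 + 276.832 T
200036 − 23665 = 2437.050 T
T = 176371 / 2437.050 = 72.37 °C

T_f = 72.4 °C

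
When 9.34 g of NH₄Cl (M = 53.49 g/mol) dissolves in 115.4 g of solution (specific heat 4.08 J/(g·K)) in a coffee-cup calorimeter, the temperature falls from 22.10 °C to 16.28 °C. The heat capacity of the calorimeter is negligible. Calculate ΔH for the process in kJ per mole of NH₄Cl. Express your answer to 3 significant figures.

ΔH = 15.7 kJ/mol

|ΔT| = |16.28 − 22.10| = 5.82 °C
|q_surr| = (115.4 × 4.08) × 5.82 = 470.832 × 5.82 = 2740 J
n(NH₄Cl) = 9.34 / 53.49 = 0.1746 mol
Temperature fell, so q_rxn = +|q_surr| = 2.740 kJ
ΔH = q_rxn / n = 15.69 kJ/mol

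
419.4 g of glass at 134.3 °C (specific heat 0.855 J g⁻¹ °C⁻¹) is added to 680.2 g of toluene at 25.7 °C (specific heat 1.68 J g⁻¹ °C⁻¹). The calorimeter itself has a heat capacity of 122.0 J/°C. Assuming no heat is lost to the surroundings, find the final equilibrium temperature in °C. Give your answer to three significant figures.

Heat lost by glass = heat gained by toluene + calorimeter.
(419.4)(0.855)(134.3 − T) = [(680.2)(1.68) + 122.0](T − 25.7)
358.587 (134.3 − T) = 1264.736 (T − 25.7)
48158 − 358.587 T = 1264.736 T − 32504
80662 = 1623.323 T
T = 49.69 °C

T_f = 49.7 °C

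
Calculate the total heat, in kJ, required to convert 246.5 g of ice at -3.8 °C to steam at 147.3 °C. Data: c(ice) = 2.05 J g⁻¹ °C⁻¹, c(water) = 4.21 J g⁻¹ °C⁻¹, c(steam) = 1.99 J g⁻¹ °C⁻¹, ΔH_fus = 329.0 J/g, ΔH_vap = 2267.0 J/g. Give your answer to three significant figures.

q = 769 kJ

q1 (heat ice -3.8→0.0 °C): 246.5 × 2.05 × 3.8 = 1920 J
q2 (melt at 0 °C): 246.5 × 329.0 = 81099 J
q3 (heat water 0.0→100.0 °C): 246.5 × 4.21 × 100.0 = 103777 J
q4 (vaporize at 100 °C): 246.5 × 2267.0 = 558816 J
q5 (heat steam 100.0→147.3 °C): 246.5 × 1.99 × 47.3 = 23202 J
Total: 1920 + 81099 + 103777 + 558816 + 23202 = 768814 J = 769 kJ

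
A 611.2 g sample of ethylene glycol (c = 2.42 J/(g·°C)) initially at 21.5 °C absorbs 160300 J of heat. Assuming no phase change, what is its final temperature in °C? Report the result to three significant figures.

ΔT = q / (m c) = 160300 / (611.2 × 2.42) = 108.4 °C
T_f = 21.5 + 108.4 = 129.9 °C

T_f = 130 °C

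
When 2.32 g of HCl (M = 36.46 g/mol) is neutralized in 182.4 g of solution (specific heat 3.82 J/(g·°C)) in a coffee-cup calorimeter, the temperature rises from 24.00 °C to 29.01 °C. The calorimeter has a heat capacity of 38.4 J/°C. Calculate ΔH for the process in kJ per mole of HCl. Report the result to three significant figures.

|ΔT| = |29.01 − 24.00| = 5.01 °C
|q_surr| = (182.4 × 3.82 + 38.4) × 5.01 = 735.168 × 5.01 = 3683 J
n(HCl) = 2.32 / 36.46 = 0.06363 mol
Temperature rose, so q_rxn = −|q_surr| = -3.683 kJ
ΔH = q_rxn / n = -57.88 kJ/mol

ΔH = -57.9 kJ/mol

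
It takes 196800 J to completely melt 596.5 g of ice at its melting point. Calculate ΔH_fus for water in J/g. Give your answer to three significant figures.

ΔH_fus = 330 J/g

ΔH_fus = q / m = 196800 / 596.5 = 330 J/g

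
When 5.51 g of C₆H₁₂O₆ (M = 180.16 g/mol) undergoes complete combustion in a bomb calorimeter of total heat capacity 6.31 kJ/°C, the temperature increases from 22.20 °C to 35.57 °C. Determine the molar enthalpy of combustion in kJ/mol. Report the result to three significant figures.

ΔH = -2760 kJ/mol

ΔT = 35.57 − 22.20 = 13.37 °C
q_cal = C_cal × ΔT = 6.31 × 13.37 = 84.3647 kJ
n = 5.51 / 180.16 = 0.03058 mol
q_rxn = −q_cal = -84.3647 kJ
ΔH = -84.3647 / 0.03058 = -2759 kJ/mol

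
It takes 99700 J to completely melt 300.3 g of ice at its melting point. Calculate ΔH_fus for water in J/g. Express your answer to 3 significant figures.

ΔH_fus = 332 J/g

ΔH_fus = q / m = 99700 / 300.3 = 332 J/g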